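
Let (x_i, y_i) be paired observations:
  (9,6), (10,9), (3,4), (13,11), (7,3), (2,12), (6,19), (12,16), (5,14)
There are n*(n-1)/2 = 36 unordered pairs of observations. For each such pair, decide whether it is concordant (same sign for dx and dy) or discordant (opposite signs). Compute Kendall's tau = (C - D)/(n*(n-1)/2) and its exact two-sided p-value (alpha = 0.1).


Step 1: Enumerate the 36 unordered pairs (i,j) with i<j and classify each by sign(x_j-x_i) * sign(y_j-y_i).
  (1,2):dx=+1,dy=+3->C; (1,3):dx=-6,dy=-2->C; (1,4):dx=+4,dy=+5->C; (1,5):dx=-2,dy=-3->C
  (1,6):dx=-7,dy=+6->D; (1,7):dx=-3,dy=+13->D; (1,8):dx=+3,dy=+10->C; (1,9):dx=-4,dy=+8->D
  (2,3):dx=-7,dy=-5->C; (2,4):dx=+3,dy=+2->C; (2,5):dx=-3,dy=-6->C; (2,6):dx=-8,dy=+3->D
  (2,7):dx=-4,dy=+10->D; (2,8):dx=+2,dy=+7->C; (2,9):dx=-5,dy=+5->D; (3,4):dx=+10,dy=+7->C
  (3,5):dx=+4,dy=-1->D; (3,6):dx=-1,dy=+8->D; (3,7):dx=+3,dy=+15->C; (3,8):dx=+9,dy=+12->C
  (3,9):dx=+2,dy=+10->C; (4,5):dx=-6,dy=-8->C; (4,6):dx=-11,dy=+1->D; (4,7):dx=-7,dy=+8->D
  (4,8):dx=-1,dy=+5->D; (4,9):dx=-8,dy=+3->D; (5,6):dx=-5,dy=+9->D; (5,7):dx=-1,dy=+16->D
  (5,8):dx=+5,dy=+13->C; (5,9):dx=-2,dy=+11->D; (6,7):dx=+4,dy=+7->C; (6,8):dx=+10,dy=+4->C
  (6,9):dx=+3,dy=+2->C; (7,8):dx=+6,dy=-3->D; (7,9):dx=-1,dy=-5->C; (8,9):dx=-7,dy=-2->C
Step 2: C = 20, D = 16, total pairs = 36.
Step 3: tau = (C - D)/(n(n-1)/2) = (20 - 16)/36 = 0.111111.
Step 4: Exact two-sided p-value (enumerate n! = 362880 permutations of y under H0): p = 0.761414.
Step 5: alpha = 0.1. fail to reject H0.

tau_b = 0.1111 (C=20, D=16), p = 0.761414, fail to reject H0.


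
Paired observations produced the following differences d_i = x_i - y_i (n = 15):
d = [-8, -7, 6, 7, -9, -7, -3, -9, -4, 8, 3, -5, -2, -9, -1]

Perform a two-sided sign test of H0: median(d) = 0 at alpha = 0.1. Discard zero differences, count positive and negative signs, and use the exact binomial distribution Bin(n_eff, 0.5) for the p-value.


Step 1: Discard zero differences. Original n = 15; n_eff = number of nonzero differences = 15.
Nonzero differences (with sign): -8, -7, +6, +7, -9, -7, -3, -9, -4, +8, +3, -5, -2, -9, -1
Step 2: Count signs: positive = 4, negative = 11.
Step 3: Under H0: P(positive) = 0.5, so the number of positives S ~ Bin(15, 0.5).
Step 4: Two-sided exact p-value = sum of Bin(15,0.5) probabilities at or below the observed probability = 0.118469.
Step 5: alpha = 0.1. fail to reject H0.

n_eff = 15, pos = 4, neg = 11, p = 0.118469, fail to reject H0.


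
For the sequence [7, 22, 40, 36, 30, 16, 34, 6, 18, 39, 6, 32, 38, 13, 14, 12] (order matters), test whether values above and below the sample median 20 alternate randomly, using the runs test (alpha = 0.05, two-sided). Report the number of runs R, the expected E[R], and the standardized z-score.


Step 1: Compute median = 20; label A = above, B = below.
Labels in order: BAAAABABBABAABBB  (n_A = 8, n_B = 8)
Step 2: Count runs R = 9.
Step 3: Under H0 (random ordering), E[R] = 2*n_A*n_B/(n_A+n_B) + 1 = 2*8*8/16 + 1 = 9.0000.
        Var[R] = 2*n_A*n_B*(2*n_A*n_B - n_A - n_B) / ((n_A+n_B)^2 * (n_A+n_B-1)) = 14336/3840 = 3.7333.
        SD[R] = 1.9322.
Step 4: R = E[R], so z = 0 with no continuity correction.
Step 5: Two-sided p-value via normal approximation = 2*(1 - Phi(|z|)) = 1.000000.
Step 6: alpha = 0.05. fail to reject H0.

R = 9, z = 0.0000, p = 1.000000, fail to reject H0.


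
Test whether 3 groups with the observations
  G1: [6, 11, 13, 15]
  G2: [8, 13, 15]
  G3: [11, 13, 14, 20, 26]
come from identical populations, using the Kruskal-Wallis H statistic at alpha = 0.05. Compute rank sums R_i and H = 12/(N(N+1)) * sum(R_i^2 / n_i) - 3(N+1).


Step 1: Combine all N = 12 observations and assign midranks.
sorted (value, group, rank): (6,G1,1), (8,G2,2), (11,G1,3.5), (11,G3,3.5), (13,G1,6), (13,G2,6), (13,G3,6), (14,G3,8), (15,G1,9.5), (15,G2,9.5), (20,G3,11), (26,G3,12)
Step 2: Sum ranks within each group.
R_1 = 20 (n_1 = 4)
R_2 = 17.5 (n_2 = 3)
R_3 = 40.5 (n_3 = 5)
Step 3: H = 12/(N(N+1)) * sum(R_i^2/n_i) - 3(N+1)
     = 12/(12*13) * (20^2/4 + 17.5^2/3 + 40.5^2/5) - 3*13
     = 0.076923 * 530.133 - 39
     = 1.779487.
Step 4: Ties present; correction factor C = 1 - 36/(12^3 - 12) = 0.979021. Corrected H = 1.779487 / 0.979021 = 1.817619.
Step 5: Under H0, H ~ chi^2(2); p-value = 0.403004.
Step 6: alpha = 0.05. fail to reject H0.

H = 1.8176, df = 2, p = 0.403004, fail to reject H0.


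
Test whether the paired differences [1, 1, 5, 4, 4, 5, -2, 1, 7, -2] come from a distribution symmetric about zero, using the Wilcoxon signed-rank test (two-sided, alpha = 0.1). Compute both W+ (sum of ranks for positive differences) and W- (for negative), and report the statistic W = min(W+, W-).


Step 1: Drop any zero differences (none here) and take |d_i|.
|d| = [1, 1, 5, 4, 4, 5, 2, 1, 7, 2]
Step 2: Midrank |d_i| (ties get averaged ranks).
ranks: |1|->2, |1|->2, |5|->8.5, |4|->6.5, |4|->6.5, |5|->8.5, |2|->4.5, |1|->2, |7|->10, |2|->4.5
Step 3: Attach original signs; sum ranks with positive sign and with negative sign.
W+ = 2 + 2 + 8.5 + 6.5 + 6.5 + 8.5 + 2 + 10 = 46
W- = 4.5 + 4.5 = 9
(Check: W+ + W- = 55 should equal n(n+1)/2 = 55.)
Step 4: Test statistic W = min(W+, W-) = 9.
Step 5: Ties in |d|, so use the tie-corrected normal approximation.
        E[W] = n(n+1)/4 = 10*11/4 = 27.5.
        Tie groups: |d|=1 (t=3), |d|=2 (t=2), |d|=4 (t=2), |d|=5 (t=2); sum(t^3 - t) = 42.
        Var[W] = n(n+1)(2n+1)/24 - sum(t^3-t)/48 = 2310/24 - 42/48 = 95.375.
        z = (W - E[W]) / sqrt(Var[W]) = (9 - 27.5) / 9.7660 = -1.8943.
        Two-sided p = 2*Phi(z) = 0.058182.
Step 6: alpha = 0.1. reject H0.

W+ = 46, W- = 9, W = min = 9, p = 0.058182, reject H0.


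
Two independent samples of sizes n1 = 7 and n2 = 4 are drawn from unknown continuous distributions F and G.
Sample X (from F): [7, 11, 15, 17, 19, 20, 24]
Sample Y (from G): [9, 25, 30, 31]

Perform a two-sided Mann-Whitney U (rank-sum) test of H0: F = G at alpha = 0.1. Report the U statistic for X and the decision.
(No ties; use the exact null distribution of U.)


Step 1: Combine and sort all 11 observations; assign midranks.
sorted (value, group): (7,X), (9,Y), (11,X), (15,X), (17,X), (19,X), (20,X), (24,X), (25,Y), (30,Y), (31,Y)
ranks: 7->1, 9->2, 11->3, 15->4, 17->5, 19->6, 20->7, 24->8, 25->9, 30->10, 31->11
Step 2: Rank sum for X: R1 = 1 + 3 + 4 + 5 + 6 + 7 + 8 = 34.
Step 3: U_X = R1 - n1(n1+1)/2 = 34 - 7*8/2 = 34 - 28 = 6.
       U_Y = n1*n2 - U_X = 28 - 6 = 22.
Step 4: No ties, so the exact null distribution of U (based on enumerating the C(11,7) = 330 equally likely rank assignments) gives the two-sided p-value.
Step 5: p-value = 0.163636; compare to alpha = 0.1. fail to reject H0.

U_X = 6, p = 0.163636, fail to reject H0 at alpha = 0.1.


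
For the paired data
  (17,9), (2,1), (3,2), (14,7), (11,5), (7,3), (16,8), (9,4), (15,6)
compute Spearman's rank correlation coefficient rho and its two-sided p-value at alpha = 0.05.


Step 1: Rank x and y separately (midranks; no ties here).
rank(x): 17->9, 2->1, 3->2, 14->6, 11->5, 7->3, 16->8, 9->4, 15->7
rank(y): 9->9, 1->1, 2->2, 7->7, 5->5, 3->3, 8->8, 4->4, 6->6
Step 2: d_i = R_x(i) - R_y(i); compute d_i^2.
  (9-9)^2=0, (1-1)^2=0, (2-2)^2=0, (6-7)^2=1, (5-5)^2=0, (3-3)^2=0, (8-8)^2=0, (4-4)^2=0, (7-6)^2=1
sum(d^2) = 2.
Step 3: rho = 1 - 6*2 / (9*(9^2 - 1)) = 1 - 12/720 = 0.983333.
Step 4: Under H0, t = rho * sqrt((n-2)/(1-rho^2)) = 14.3096 ~ t(7).
Step 5: Two-sided p-value from the t-distribution with 7 df = 0.000002.
Step 6: alpha = 0.05. reject H0.

rho = 0.9833, p = 0.000002, reject H0 at alpha = 0.05.


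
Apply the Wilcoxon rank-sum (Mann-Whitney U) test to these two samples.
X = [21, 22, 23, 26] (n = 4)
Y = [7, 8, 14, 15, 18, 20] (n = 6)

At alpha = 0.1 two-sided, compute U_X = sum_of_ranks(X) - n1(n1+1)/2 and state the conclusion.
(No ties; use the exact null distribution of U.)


Step 1: Combine and sort all 10 observations; assign midranks.
sorted (value, group): (7,Y), (8,Y), (14,Y), (15,Y), (18,Y), (20,Y), (21,X), (22,X), (23,X), (26,X)
ranks: 7->1, 8->2, 14->3, 15->4, 18->5, 20->6, 21->7, 22->8, 23->9, 26->10
Step 2: Rank sum for X: R1 = 7 + 8 + 9 + 10 = 34.
Step 3: U_X = R1 - n1(n1+1)/2 = 34 - 4*5/2 = 34 - 10 = 24.
       U_Y = n1*n2 - U_X = 24 - 24 = 0.
Step 4: No ties, so the exact null distribution of U (based on enumerating the C(10,4) = 210 equally likely rank assignments) gives the two-sided p-value.
Step 5: p-value = 0.009524; compare to alpha = 0.1. reject H0.

U_X = 24, p = 0.009524, reject H0 at alpha = 0.1.


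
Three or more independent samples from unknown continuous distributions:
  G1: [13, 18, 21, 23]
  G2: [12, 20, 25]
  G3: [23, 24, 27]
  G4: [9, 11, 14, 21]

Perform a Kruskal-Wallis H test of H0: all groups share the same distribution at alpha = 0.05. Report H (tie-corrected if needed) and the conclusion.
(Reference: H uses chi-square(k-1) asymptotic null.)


Step 1: Combine all N = 14 observations and assign midranks.
sorted (value, group, rank): (9,G4,1), (11,G4,2), (12,G2,3), (13,G1,4), (14,G4,5), (18,G1,6), (20,G2,7), (21,G1,8.5), (21,G4,8.5), (23,G1,10.5), (23,G3,10.5), (24,G3,12), (25,G2,13), (27,G3,14)
Step 2: Sum ranks within each group.
R_1 = 29 (n_1 = 4)
R_2 = 23 (n_2 = 3)
R_3 = 36.5 (n_3 = 3)
R_4 = 16.5 (n_4 = 4)
Step 3: H = 12/(N(N+1)) * sum(R_i^2/n_i) - 3(N+1)
     = 12/(14*15) * (29^2/4 + 23^2/3 + 36.5^2/3 + 16.5^2/4) - 3*15
     = 0.057143 * 898.729 - 45
     = 6.355952.
Step 4: Ties present; correction factor C = 1 - 12/(14^3 - 14) = 0.995604. Corrected H = 6.355952 / 0.995604 = 6.384014.
Step 5: Under H0, H ~ chi^2(3); p-value = 0.094351.
Step 6: alpha = 0.05. fail to reject H0.

H = 6.3840, df = 3, p = 0.094351, fail to reject H0.


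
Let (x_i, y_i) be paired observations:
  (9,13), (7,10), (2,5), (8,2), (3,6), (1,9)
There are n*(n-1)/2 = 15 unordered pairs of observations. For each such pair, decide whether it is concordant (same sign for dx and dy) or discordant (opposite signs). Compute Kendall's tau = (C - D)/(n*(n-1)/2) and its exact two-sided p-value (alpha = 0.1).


Step 1: Enumerate the 15 unordered pairs (i,j) with i<j and classify each by sign(x_j-x_i) * sign(y_j-y_i).
  (1,2):dx=-2,dy=-3->C; (1,3):dx=-7,dy=-8->C; (1,4):dx=-1,dy=-11->C; (1,5):dx=-6,dy=-7->C
  (1,6):dx=-8,dy=-4->C; (2,3):dx=-5,dy=-5->C; (2,4):dx=+1,dy=-8->D; (2,5):dx=-4,dy=-4->C
  (2,6):dx=-6,dy=-1->C; (3,4):dx=+6,dy=-3->D; (3,5):dx=+1,dy=+1->C; (3,6):dx=-1,dy=+4->D
  (4,5):dx=-5,dy=+4->D; (4,6):dx=-7,dy=+7->D; (5,6):dx=-2,dy=+3->D
Step 2: C = 9, D = 6, total pairs = 15.
Step 3: tau = (C - D)/(n(n-1)/2) = (9 - 6)/15 = 0.200000.
Step 4: Exact two-sided p-value (enumerate n! = 720 permutations of y under H0): p = 0.719444.
Step 5: alpha = 0.1. fail to reject H0.

tau_b = 0.2000 (C=9, D=6), p = 0.719444, fail to reject H0.


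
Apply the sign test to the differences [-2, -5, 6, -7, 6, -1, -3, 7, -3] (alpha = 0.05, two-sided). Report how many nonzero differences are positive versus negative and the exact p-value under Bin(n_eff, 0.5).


Step 1: Discard zero differences. Original n = 9; n_eff = number of nonzero differences = 9.
Nonzero differences (with sign): -2, -5, +6, -7, +6, -1, -3, +7, -3
Step 2: Count signs: positive = 3, negative = 6.
Step 3: Under H0: P(positive) = 0.5, so the number of positives S ~ Bin(9, 0.5).
Step 4: Two-sided exact p-value = sum of Bin(9,0.5) probabilities at or below the observed probability = 0.507812.
Step 5: alpha = 0.05. fail to reject H0.

n_eff = 9, pos = 3, neg = 6, p = 0.507812, fail to reject H0.


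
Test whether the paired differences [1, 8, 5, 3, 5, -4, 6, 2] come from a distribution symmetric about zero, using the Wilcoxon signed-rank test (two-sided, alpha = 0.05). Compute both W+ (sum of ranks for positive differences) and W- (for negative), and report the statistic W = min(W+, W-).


Step 1: Drop any zero differences (none here) and take |d_i|.
|d| = [1, 8, 5, 3, 5, 4, 6, 2]
Step 2: Midrank |d_i| (ties get averaged ranks).
ranks: |1|->1, |8|->8, |5|->5.5, |3|->3, |5|->5.5, |4|->4, |6|->7, |2|->2
Step 3: Attach original signs; sum ranks with positive sign and with negative sign.
W+ = 1 + 8 + 5.5 + 3 + 5.5 + 7 + 2 = 32
W- = 4 = 4
(Check: W+ + W- = 36 should equal n(n+1)/2 = 36.)
Step 4: Test statistic W = min(W+, W-) = 4.
Step 5: Ties in |d|, so use the tie-corrected normal approximation.
        E[W] = n(n+1)/4 = 8*9/4 = 18.
        Tie groups: |d|=5 (t=2); sum(t^3 - t) = 6.
        Var[W] = n(n+1)(2n+1)/24 - sum(t^3-t)/48 = 1224/24 - 6/48 = 50.875.
        z = (W - E[W]) / sqrt(Var[W]) = (4 - 18) / 7.1327 = -1.9628.
        Two-sided p = 2*Phi(z) = 0.049670.
Step 6: alpha = 0.05. reject H0.

W+ = 32, W- = 4, W = min = 4, p = 0.049670, reject H0.


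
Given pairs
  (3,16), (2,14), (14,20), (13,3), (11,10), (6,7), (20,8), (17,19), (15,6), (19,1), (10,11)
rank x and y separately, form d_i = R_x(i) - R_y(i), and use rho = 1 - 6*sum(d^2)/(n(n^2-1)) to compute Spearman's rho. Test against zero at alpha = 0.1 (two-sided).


Step 1: Rank x and y separately (midranks; no ties here).
rank(x): 3->2, 2->1, 14->7, 13->6, 11->5, 6->3, 20->11, 17->9, 15->8, 19->10, 10->4
rank(y): 16->9, 14->8, 20->11, 3->2, 10->6, 7->4, 8->5, 19->10, 6->3, 1->1, 11->7
Step 2: d_i = R_x(i) - R_y(i); compute d_i^2.
  (2-9)^2=49, (1-8)^2=49, (7-11)^2=16, (6-2)^2=16, (5-6)^2=1, (3-4)^2=1, (11-5)^2=36, (9-10)^2=1, (8-3)^2=25, (10-1)^2=81, (4-7)^2=9
sum(d^2) = 284.
Step 3: rho = 1 - 6*284 / (11*(11^2 - 1)) = 1 - 1704/1320 = -0.290909.
Step 4: Under H0, t = rho * sqrt((n-2)/(1-rho^2)) = -0.9122 ~ t(9).
Step 5: Two-sided p-value from the t-distribution with 9 df = 0.385457.
Step 6: alpha = 0.1. fail to reject H0.

rho = -0.2909, p = 0.385457, fail to reject H0 at alpha = 0.1.


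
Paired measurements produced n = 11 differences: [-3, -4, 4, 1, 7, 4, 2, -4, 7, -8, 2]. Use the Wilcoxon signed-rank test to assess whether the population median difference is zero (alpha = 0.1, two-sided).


Step 1: Drop any zero differences (none here) and take |d_i|.
|d| = [3, 4, 4, 1, 7, 4, 2, 4, 7, 8, 2]
Step 2: Midrank |d_i| (ties get averaged ranks).
ranks: |3|->4, |4|->6.5, |4|->6.5, |1|->1, |7|->9.5, |4|->6.5, |2|->2.5, |4|->6.5, |7|->9.5, |8|->11, |2|->2.5
Step 3: Attach original signs; sum ranks with positive sign and with negative sign.
W+ = 6.5 + 1 + 9.5 + 6.5 + 2.5 + 9.5 + 2.5 = 38
W- = 4 + 6.5 + 6.5 + 11 = 28
(Check: W+ + W- = 66 should equal n(n+1)/2 = 66.)
Step 4: Test statistic W = min(W+, W-) = 28.
Step 5: Ties in |d|, so use the tie-corrected normal approximation.
        E[W] = n(n+1)/4 = 11*12/4 = 33.
        Tie groups: |d|=2 (t=2), |d|=4 (t=4), |d|=7 (t=2); sum(t^3 - t) = 72.
        Var[W] = n(n+1)(2n+1)/24 - sum(t^3-t)/48 = 3036/24 - 72/48 = 125.
        z = (W - E[W]) / sqrt(Var[W]) = (28 - 33) / 11.1803 = -0.4472.
        Two-sided p = 2*Phi(z) = 0.654721.
Step 6: alpha = 0.1. fail to reject H0.

W+ = 38, W- = 28, W = min = 28, p = 0.654721, fail to reject H0.


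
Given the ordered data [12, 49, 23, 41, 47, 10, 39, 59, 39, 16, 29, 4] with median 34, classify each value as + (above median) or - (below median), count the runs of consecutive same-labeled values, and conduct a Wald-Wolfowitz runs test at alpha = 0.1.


Step 1: Compute median = 34; label A = above, B = below.
Labels in order: BABAABAAABBB  (n_A = 6, n_B = 6)
Step 2: Count runs R = 7.
Step 3: Under H0 (random ordering), E[R] = 2*n_A*n_B/(n_A+n_B) + 1 = 2*6*6/12 + 1 = 7.0000.
        Var[R] = 2*n_A*n_B*(2*n_A*n_B - n_A - n_B) / ((n_A+n_B)^2 * (n_A+n_B-1)) = 4320/1584 = 2.7273.
        SD[R] = 1.6514.
Step 4: R = E[R], so z = 0 with no continuity correction.
Step 5: Two-sided p-value via normal approximation = 2*(1 - Phi(|z|)) = 1.000000.
Step 6: alpha = 0.1. fail to reject H0.

R = 7, z = 0.0000, p = 1.000000, fail to reject H0.


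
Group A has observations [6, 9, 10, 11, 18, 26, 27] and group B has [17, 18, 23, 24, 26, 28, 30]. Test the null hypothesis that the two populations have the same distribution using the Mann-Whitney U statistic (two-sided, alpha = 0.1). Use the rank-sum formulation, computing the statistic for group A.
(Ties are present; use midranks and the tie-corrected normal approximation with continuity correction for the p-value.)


Step 1: Combine and sort all 14 observations; assign midranks.
sorted (value, group): (6,X), (9,X), (10,X), (11,X), (17,Y), (18,X), (18,Y), (23,Y), (24,Y), (26,X), (26,Y), (27,X), (28,Y), (30,Y)
ranks: 6->1, 9->2, 10->3, 11->4, 17->5, 18->6.5, 18->6.5, 23->8, 24->9, 26->10.5, 26->10.5, 27->12, 28->13, 30->14
Step 2: Rank sum for X: R1 = 1 + 2 + 3 + 4 + 6.5 + 10.5 + 12 = 39.
Step 3: U_X = R1 - n1(n1+1)/2 = 39 - 7*8/2 = 39 - 28 = 11.
       U_Y = n1*n2 - U_X = 49 - 11 = 38.
Step 4: Ties are present, so use the tie-corrected normal approximation (with continuity correction) for the p-value.
Step 5: p-value = 0.095964; compare to alpha = 0.1. reject H0.

U_X = 11, p = 0.095964, reject H0 at alpha = 0.1.


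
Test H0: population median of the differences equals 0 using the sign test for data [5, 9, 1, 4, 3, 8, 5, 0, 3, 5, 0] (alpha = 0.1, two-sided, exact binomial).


Step 1: Discard zero differences. Original n = 11; n_eff = number of nonzero differences = 9.
Nonzero differences (with sign): +5, +9, +1, +4, +3, +8, +5, +3, +5
Step 2: Count signs: positive = 9, negative = 0.
Step 3: Under H0: P(positive) = 0.5, so the number of positives S ~ Bin(9, 0.5).
Step 4: Two-sided exact p-value = sum of Bin(9,0.5) probabilities at or below the observed probability = 0.003906.
Step 5: alpha = 0.1. reject H0.

n_eff = 9, pos = 9, neg = 0, p = 0.003906, reject H0.


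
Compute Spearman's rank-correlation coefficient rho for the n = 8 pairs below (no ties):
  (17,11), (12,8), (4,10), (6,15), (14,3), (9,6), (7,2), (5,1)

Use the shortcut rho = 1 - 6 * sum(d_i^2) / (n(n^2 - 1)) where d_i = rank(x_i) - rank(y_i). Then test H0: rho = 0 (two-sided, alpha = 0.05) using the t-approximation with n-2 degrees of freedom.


Step 1: Rank x and y separately (midranks; no ties here).
rank(x): 17->8, 12->6, 4->1, 6->3, 14->7, 9->5, 7->4, 5->2
rank(y): 11->7, 8->5, 10->6, 15->8, 3->3, 6->4, 2->2, 1->1
Step 2: d_i = R_x(i) - R_y(i); compute d_i^2.
  (8-7)^2=1, (6-5)^2=1, (1-6)^2=25, (3-8)^2=25, (7-3)^2=16, (5-4)^2=1, (4-2)^2=4, (2-1)^2=1
sum(d^2) = 74.
Step 3: rho = 1 - 6*74 / (8*(8^2 - 1)) = 1 - 444/504 = 0.119048.
Step 4: Under H0, t = rho * sqrt((n-2)/(1-rho^2)) = 0.2937 ~ t(6).
Step 5: Two-sided p-value from the t-distribution with 6 df = 0.778886.
Step 6: alpha = 0.05. fail to reject H0.

rho = 0.1190, p = 0.778886, fail to reject H0 at alpha = 0.05.


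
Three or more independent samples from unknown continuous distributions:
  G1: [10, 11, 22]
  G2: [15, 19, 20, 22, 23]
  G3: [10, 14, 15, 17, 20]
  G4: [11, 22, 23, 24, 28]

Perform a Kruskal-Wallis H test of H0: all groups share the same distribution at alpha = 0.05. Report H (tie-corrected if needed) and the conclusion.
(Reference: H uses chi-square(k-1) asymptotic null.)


Step 1: Combine all N = 18 observations and assign midranks.
sorted (value, group, rank): (10,G1,1.5), (10,G3,1.5), (11,G1,3.5), (11,G4,3.5), (14,G3,5), (15,G2,6.5), (15,G3,6.5), (17,G3,8), (19,G2,9), (20,G2,10.5), (20,G3,10.5), (22,G1,13), (22,G2,13), (22,G4,13), (23,G2,15.5), (23,G4,15.5), (24,G4,17), (28,G4,18)
Step 2: Sum ranks within each group.
R_1 = 18 (n_1 = 3)
R_2 = 54.5 (n_2 = 5)
R_3 = 31.5 (n_3 = 5)
R_4 = 67 (n_4 = 5)
Step 3: H = 12/(N(N+1)) * sum(R_i^2/n_i) - 3(N+1)
     = 12/(18*19) * (18^2/3 + 54.5^2/5 + 31.5^2/5 + 67^2/5) - 3*19
     = 0.035088 * 1798.3 - 57
     = 6.098246.
Step 4: Ties present; correction factor C = 1 - 54/(18^3 - 18) = 0.990712. Corrected H = 6.098246 / 0.990712 = 6.155417.
Step 5: Under H0, H ~ chi^2(3); p-value = 0.104289.
Step 6: alpha = 0.05. fail to reject H0.

H = 6.1554, df = 3, p = 0.104289, fail to reject H0.


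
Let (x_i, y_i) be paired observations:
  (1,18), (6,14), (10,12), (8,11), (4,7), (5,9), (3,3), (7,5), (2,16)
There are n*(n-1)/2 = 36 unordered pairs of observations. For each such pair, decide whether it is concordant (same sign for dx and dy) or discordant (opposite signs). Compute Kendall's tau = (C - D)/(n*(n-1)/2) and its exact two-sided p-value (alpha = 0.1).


Step 1: Enumerate the 36 unordered pairs (i,j) with i<j and classify each by sign(x_j-x_i) * sign(y_j-y_i).
  (1,2):dx=+5,dy=-4->D; (1,3):dx=+9,dy=-6->D; (1,4):dx=+7,dy=-7->D; (1,5):dx=+3,dy=-11->D
  (1,6):dx=+4,dy=-9->D; (1,7):dx=+2,dy=-15->D; (1,8):dx=+6,dy=-13->D; (1,9):dx=+1,dy=-2->D
  (2,3):dx=+4,dy=-2->D; (2,4):dx=+2,dy=-3->D; (2,5):dx=-2,dy=-7->C; (2,6):dx=-1,dy=-5->C
  (2,7):dx=-3,dy=-11->C; (2,8):dx=+1,dy=-9->D; (2,9):dx=-4,dy=+2->D; (3,4):dx=-2,dy=-1->C
  (3,5):dx=-6,dy=-5->C; (3,6):dx=-5,dy=-3->C; (3,7):dx=-7,dy=-9->C; (3,8):dx=-3,dy=-7->C
  (3,9):dx=-8,dy=+4->D; (4,5):dx=-4,dy=-4->C; (4,6):dx=-3,dy=-2->C; (4,7):dx=-5,dy=-8->C
  (4,8):dx=-1,dy=-6->C; (4,9):dx=-6,dy=+5->D; (5,6):dx=+1,dy=+2->C; (5,7):dx=-1,dy=-4->C
  (5,8):dx=+3,dy=-2->D; (5,9):dx=-2,dy=+9->D; (6,7):dx=-2,dy=-6->C; (6,8):dx=+2,dy=-4->D
  (6,9):dx=-3,dy=+7->D; (7,8):dx=+4,dy=+2->C; (7,9):dx=-1,dy=+13->D; (8,9):dx=-5,dy=+11->D
Step 2: C = 16, D = 20, total pairs = 36.
Step 3: tau = (C - D)/(n(n-1)/2) = (16 - 20)/36 = -0.111111.
Step 4: Exact two-sided p-value (enumerate n! = 362880 permutations of y under H0): p = 0.761414.
Step 5: alpha = 0.1. fail to reject H0.

tau_b = -0.1111 (C=16, D=20), p = 0.761414, fail to reject H0.


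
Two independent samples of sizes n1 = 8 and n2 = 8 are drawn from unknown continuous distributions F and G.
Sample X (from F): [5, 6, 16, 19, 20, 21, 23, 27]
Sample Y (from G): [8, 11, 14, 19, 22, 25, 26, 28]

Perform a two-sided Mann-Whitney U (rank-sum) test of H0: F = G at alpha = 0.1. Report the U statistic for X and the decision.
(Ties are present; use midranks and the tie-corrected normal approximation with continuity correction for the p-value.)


Step 1: Combine and sort all 16 observations; assign midranks.
sorted (value, group): (5,X), (6,X), (8,Y), (11,Y), (14,Y), (16,X), (19,X), (19,Y), (20,X), (21,X), (22,Y), (23,X), (25,Y), (26,Y), (27,X), (28,Y)
ranks: 5->1, 6->2, 8->3, 11->4, 14->5, 16->6, 19->7.5, 19->7.5, 20->9, 21->10, 22->11, 23->12, 25->13, 26->14, 27->15, 28->16
Step 2: Rank sum for X: R1 = 1 + 2 + 6 + 7.5 + 9 + 10 + 12 + 15 = 62.5.
Step 3: U_X = R1 - n1(n1+1)/2 = 62.5 - 8*9/2 = 62.5 - 36 = 26.5.
       U_Y = n1*n2 - U_X = 64 - 26.5 = 37.5.
Step 4: Ties are present, so use the tie-corrected normal approximation (with continuity correction) for the p-value.
Step 5: p-value = 0.599242; compare to alpha = 0.1. fail to reject H0.

U_X = 26.5, p = 0.599242, fail to reject H0 at alpha = 0.1.


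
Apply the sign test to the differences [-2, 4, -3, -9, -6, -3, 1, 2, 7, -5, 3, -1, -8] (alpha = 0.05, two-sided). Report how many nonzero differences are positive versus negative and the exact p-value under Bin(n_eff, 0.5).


Step 1: Discard zero differences. Original n = 13; n_eff = number of nonzero differences = 13.
Nonzero differences (with sign): -2, +4, -3, -9, -6, -3, +1, +2, +7, -5, +3, -1, -8
Step 2: Count signs: positive = 5, negative = 8.
Step 3: Under H0: P(positive) = 0.5, so the number of positives S ~ Bin(13, 0.5).
Step 4: Two-sided exact p-value = sum of Bin(13,0.5) probabilities at or below the observed probability = 0.581055.
Step 5: alpha = 0.05. fail to reject H0.

n_eff = 13, pos = 5, neg = 8, p = 0.581055, fail to reject H0.


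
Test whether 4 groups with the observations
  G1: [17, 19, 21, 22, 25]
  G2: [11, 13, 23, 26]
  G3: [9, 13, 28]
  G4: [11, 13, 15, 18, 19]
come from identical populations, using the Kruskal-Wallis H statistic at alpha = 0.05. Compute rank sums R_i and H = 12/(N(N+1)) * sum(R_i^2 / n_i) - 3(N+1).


Step 1: Combine all N = 17 observations and assign midranks.
sorted (value, group, rank): (9,G3,1), (11,G2,2.5), (11,G4,2.5), (13,G2,5), (13,G3,5), (13,G4,5), (15,G4,7), (17,G1,8), (18,G4,9), (19,G1,10.5), (19,G4,10.5), (21,G1,12), (22,G1,13), (23,G2,14), (25,G1,15), (26,G2,16), (28,G3,17)
Step 2: Sum ranks within each group.
R_1 = 58.5 (n_1 = 5)
R_2 = 37.5 (n_2 = 4)
R_3 = 23 (n_3 = 3)
R_4 = 34 (n_4 = 5)
Step 3: H = 12/(N(N+1)) * sum(R_i^2/n_i) - 3(N+1)
     = 12/(17*18) * (58.5^2/5 + 37.5^2/4 + 23^2/3 + 34^2/5) - 3*18
     = 0.039216 * 1443.55 - 54
     = 2.609641.
Step 4: Ties present; correction factor C = 1 - 36/(17^3 - 17) = 0.992647. Corrected H = 2.609641 / 0.992647 = 2.628971.
Step 5: Under H0, H ~ chi^2(3); p-value = 0.452433.
Step 6: alpha = 0.05. fail to reject H0.

H = 2.6290, df = 3, p = 0.452433, fail to reject H0.


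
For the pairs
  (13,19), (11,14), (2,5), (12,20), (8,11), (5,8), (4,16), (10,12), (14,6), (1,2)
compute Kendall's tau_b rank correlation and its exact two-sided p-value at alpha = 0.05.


Step 1: Enumerate the 45 unordered pairs (i,j) with i<j and classify each by sign(x_j-x_i) * sign(y_j-y_i).
  (1,2):dx=-2,dy=-5->C; (1,3):dx=-11,dy=-14->C; (1,4):dx=-1,dy=+1->D; (1,5):dx=-5,dy=-8->C
  (1,6):dx=-8,dy=-11->C; (1,7):dx=-9,dy=-3->C; (1,8):dx=-3,dy=-7->C; (1,9):dx=+1,dy=-13->D
  (1,10):dx=-12,dy=-17->C; (2,3):dx=-9,dy=-9->C; (2,4):dx=+1,dy=+6->C; (2,5):dx=-3,dy=-3->C
  (2,6):dx=-6,dy=-6->C; (2,7):dx=-7,dy=+2->D; (2,8):dx=-1,dy=-2->C; (2,9):dx=+3,dy=-8->D
  (2,10):dx=-10,dy=-12->C; (3,4):dx=+10,dy=+15->C; (3,5):dx=+6,dy=+6->C; (3,6):dx=+3,dy=+3->C
  (3,7):dx=+2,dy=+11->C; (3,8):dx=+8,dy=+7->C; (3,9):dx=+12,dy=+1->C; (3,10):dx=-1,dy=-3->C
  (4,5):dx=-4,dy=-9->C; (4,6):dx=-7,dy=-12->C; (4,7):dx=-8,dy=-4->C; (4,8):dx=-2,dy=-8->C
  (4,9):dx=+2,dy=-14->D; (4,10):dx=-11,dy=-18->C; (5,6):dx=-3,dy=-3->C; (5,7):dx=-4,dy=+5->D
  (5,8):dx=+2,dy=+1->C; (5,9):dx=+6,dy=-5->D; (5,10):dx=-7,dy=-9->C; (6,7):dx=-1,dy=+8->D
  (6,8):dx=+5,dy=+4->C; (6,9):dx=+9,dy=-2->D; (6,10):dx=-4,dy=-6->C; (7,8):dx=+6,dy=-4->D
  (7,9):dx=+10,dy=-10->D; (7,10):dx=-3,dy=-14->C; (8,9):dx=+4,dy=-6->D; (8,10):dx=-9,dy=-10->C
  (9,10):dx=-13,dy=-4->C
Step 2: C = 33, D = 12, total pairs = 45.
Step 3: tau = (C - D)/(n(n-1)/2) = (33 - 12)/45 = 0.466667.
Step 4: Exact two-sided p-value (enumerate n! = 3628800 permutations of y under H0): p = 0.072550.
Step 5: alpha = 0.05. fail to reject H0.

tau_b = 0.4667 (C=33, D=12), p = 0.072550, fail to reject H0.


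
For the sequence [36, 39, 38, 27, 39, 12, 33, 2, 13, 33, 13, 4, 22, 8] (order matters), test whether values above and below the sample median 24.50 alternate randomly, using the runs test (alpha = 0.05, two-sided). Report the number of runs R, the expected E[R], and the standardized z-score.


Step 1: Compute median = 24.50; label A = above, B = below.
Labels in order: AAAAABABBABBBB  (n_A = 7, n_B = 7)
Step 2: Count runs R = 6.
Step 3: Under H0 (random ordering), E[R] = 2*n_A*n_B/(n_A+n_B) + 1 = 2*7*7/14 + 1 = 8.0000.
        Var[R] = 2*n_A*n_B*(2*n_A*n_B - n_A - n_B) / ((n_A+n_B)^2 * (n_A+n_B-1)) = 8232/2548 = 3.2308.
        SD[R] = 1.7974.
Step 4: Continuity-corrected z = (R + 0.5 - E[R]) / SD[R] = (6 + 0.5 - 8.0000) / 1.7974 = -0.8345.
Step 5: Two-sided p-value via normal approximation = 2*(1 - Phi(|z|)) = 0.403986.
Step 6: alpha = 0.05. fail to reject H0.

R = 6, z = -0.8345, p = 0.403986, fail to reject H0.


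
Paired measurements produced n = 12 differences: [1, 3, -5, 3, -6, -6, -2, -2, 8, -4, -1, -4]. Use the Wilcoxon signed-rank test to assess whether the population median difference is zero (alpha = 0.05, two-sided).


Step 1: Drop any zero differences (none here) and take |d_i|.
|d| = [1, 3, 5, 3, 6, 6, 2, 2, 8, 4, 1, 4]
Step 2: Midrank |d_i| (ties get averaged ranks).
ranks: |1|->1.5, |3|->5.5, |5|->9, |3|->5.5, |6|->10.5, |6|->10.5, |2|->3.5, |2|->3.5, |8|->12, |4|->7.5, |1|->1.5, |4|->7.5
Step 3: Attach original signs; sum ranks with positive sign and with negative sign.
W+ = 1.5 + 5.5 + 5.5 + 12 = 24.5
W- = 9 + 10.5 + 10.5 + 3.5 + 3.5 + 7.5 + 1.5 + 7.5 = 53.5
(Check: W+ + W- = 78 should equal n(n+1)/2 = 78.)
Step 4: Test statistic W = min(W+, W-) = 24.5.
Step 5: Ties in |d|, so use the tie-corrected normal approximation.
        E[W] = n(n+1)/4 = 12*13/4 = 39.
        Tie groups: |d|=1 (t=2), |d|=2 (t=2), |d|=3 (t=2), |d|=4 (t=2), |d|=6 (t=2); sum(t^3 - t) = 30.
        Var[W] = n(n+1)(2n+1)/24 - sum(t^3-t)/48 = 3900/24 - 30/48 = 161.875.
        z = (W - E[W]) / sqrt(Var[W]) = (24.5 - 39) / 12.7230 = -1.1397.
        Two-sided p = 2*Phi(z) = 0.254425.
Step 6: alpha = 0.05. fail to reject H0.

W+ = 24.5, W- = 53.5, W = min = 24.5, p = 0.254425, fail to reject H0.


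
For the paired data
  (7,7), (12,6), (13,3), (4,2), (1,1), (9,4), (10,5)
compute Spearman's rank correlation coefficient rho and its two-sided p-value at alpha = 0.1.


Step 1: Rank x and y separately (midranks; no ties here).
rank(x): 7->3, 12->6, 13->7, 4->2, 1->1, 9->4, 10->5
rank(y): 7->7, 6->6, 3->3, 2->2, 1->1, 4->4, 5->5
Step 2: d_i = R_x(i) - R_y(i); compute d_i^2.
  (3-7)^2=16, (6-6)^2=0, (7-3)^2=16, (2-2)^2=0, (1-1)^2=0, (4-4)^2=0, (5-5)^2=0
sum(d^2) = 32.
Step 3: rho = 1 - 6*32 / (7*(7^2 - 1)) = 1 - 192/336 = 0.428571.
Step 4: Under H0, t = rho * sqrt((n-2)/(1-rho^2)) = 1.0607 ~ t(5).
Step 5: Two-sided p-value from the t-distribution with 5 df = 0.337368.
Step 6: alpha = 0.1. fail to reject H0.

rho = 0.4286, p = 0.337368, fail to reject H0 at alpha = 0.1.


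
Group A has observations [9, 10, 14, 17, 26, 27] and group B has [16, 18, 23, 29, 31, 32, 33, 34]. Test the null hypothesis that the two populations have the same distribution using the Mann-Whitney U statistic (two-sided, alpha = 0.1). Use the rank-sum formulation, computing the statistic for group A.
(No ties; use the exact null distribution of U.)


Step 1: Combine and sort all 14 observations; assign midranks.
sorted (value, group): (9,X), (10,X), (14,X), (16,Y), (17,X), (18,Y), (23,Y), (26,X), (27,X), (29,Y), (31,Y), (32,Y), (33,Y), (34,Y)
ranks: 9->1, 10->2, 14->3, 16->4, 17->5, 18->6, 23->7, 26->8, 27->9, 29->10, 31->11, 32->12, 33->13, 34->14
Step 2: Rank sum for X: R1 = 1 + 2 + 3 + 5 + 8 + 9 = 28.
Step 3: U_X = R1 - n1(n1+1)/2 = 28 - 6*7/2 = 28 - 21 = 7.
       U_Y = n1*n2 - U_X = 48 - 7 = 41.
Step 4: No ties, so the exact null distribution of U (based on enumerating the C(14,6) = 3003 equally likely rank assignments) gives the two-sided p-value.
Step 5: p-value = 0.029304; compare to alpha = 0.1. reject H0.

U_X = 7, p = 0.029304, reject H0 at alpha = 0.1.


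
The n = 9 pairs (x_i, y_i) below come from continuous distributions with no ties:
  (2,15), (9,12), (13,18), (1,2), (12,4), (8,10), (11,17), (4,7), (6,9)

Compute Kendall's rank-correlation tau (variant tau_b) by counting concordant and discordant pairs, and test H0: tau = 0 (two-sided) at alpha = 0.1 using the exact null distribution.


Step 1: Enumerate the 36 unordered pairs (i,j) with i<j and classify each by sign(x_j-x_i) * sign(y_j-y_i).
  (1,2):dx=+7,dy=-3->D; (1,3):dx=+11,dy=+3->C; (1,4):dx=-1,dy=-13->C; (1,5):dx=+10,dy=-11->D
  (1,6):dx=+6,dy=-5->D; (1,7):dx=+9,dy=+2->C; (1,8):dx=+2,dy=-8->D; (1,9):dx=+4,dy=-6->D
  (2,3):dx=+4,dy=+6->C; (2,4):dx=-8,dy=-10->C; (2,5):dx=+3,dy=-8->D; (2,6):dx=-1,dy=-2->C
  (2,7):dx=+2,dy=+5->C; (2,8):dx=-5,dy=-5->C; (2,9):dx=-3,dy=-3->C; (3,4):dx=-12,dy=-16->C
  (3,5):dx=-1,dy=-14->C; (3,6):dx=-5,dy=-8->C; (3,7):dx=-2,dy=-1->C; (3,8):dx=-9,dy=-11->C
  (3,9):dx=-7,dy=-9->C; (4,5):dx=+11,dy=+2->C; (4,6):dx=+7,dy=+8->C; (4,7):dx=+10,dy=+15->C
  (4,8):dx=+3,dy=+5->C; (4,9):dx=+5,dy=+7->C; (5,6):dx=-4,dy=+6->D; (5,7):dx=-1,dy=+13->D
  (5,8):dx=-8,dy=+3->D; (5,9):dx=-6,dy=+5->D; (6,7):dx=+3,dy=+7->C; (6,8):dx=-4,dy=-3->C
  (6,9):dx=-2,dy=-1->C; (7,8):dx=-7,dy=-10->C; (7,9):dx=-5,dy=-8->C; (8,9):dx=+2,dy=+2->C
Step 2: C = 26, D = 10, total pairs = 36.
Step 3: tau = (C - D)/(n(n-1)/2) = (26 - 10)/36 = 0.444444.
Step 4: Exact two-sided p-value (enumerate n! = 362880 permutations of y under H0): p = 0.119439.
Step 5: alpha = 0.1. fail to reject H0.

tau_b = 0.4444 (C=26, D=10), p = 0.119439, fail to reject H0.


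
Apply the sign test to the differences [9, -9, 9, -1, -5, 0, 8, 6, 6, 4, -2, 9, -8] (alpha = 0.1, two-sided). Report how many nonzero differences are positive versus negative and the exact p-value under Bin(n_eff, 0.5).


Step 1: Discard zero differences. Original n = 13; n_eff = number of nonzero differences = 12.
Nonzero differences (with sign): +9, -9, +9, -1, -5, +8, +6, +6, +4, -2, +9, -8
Step 2: Count signs: positive = 7, negative = 5.
Step 3: Under H0: P(positive) = 0.5, so the number of positives S ~ Bin(12, 0.5).
Step 4: Two-sided exact p-value = sum of Bin(12,0.5) probabilities at or below the observed probability = 0.774414.
Step 5: alpha = 0.1. fail to reject H0.

n_eff = 12, pos = 7, neg = 5, p = 0.774414, fail to reject H0.


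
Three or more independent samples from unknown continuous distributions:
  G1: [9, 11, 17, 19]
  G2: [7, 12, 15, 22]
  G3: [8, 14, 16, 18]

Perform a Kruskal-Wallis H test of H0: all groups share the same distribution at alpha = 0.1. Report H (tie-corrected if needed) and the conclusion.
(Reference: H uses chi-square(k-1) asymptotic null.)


Step 1: Combine all N = 12 observations and assign midranks.
sorted (value, group, rank): (7,G2,1), (8,G3,2), (9,G1,3), (11,G1,4), (12,G2,5), (14,G3,6), (15,G2,7), (16,G3,8), (17,G1,9), (18,G3,10), (19,G1,11), (22,G2,12)
Step 2: Sum ranks within each group.
R_1 = 27 (n_1 = 4)
R_2 = 25 (n_2 = 4)
R_3 = 26 (n_3 = 4)
Step 3: H = 12/(N(N+1)) * sum(R_i^2/n_i) - 3(N+1)
     = 12/(12*13) * (27^2/4 + 25^2/4 + 26^2/4) - 3*13
     = 0.076923 * 507.5 - 39
     = 0.038462.
Step 4: No ties, so H is used without correction.
Step 5: Under H0, H ~ chi^2(2); p-value = 0.980953.
Step 6: alpha = 0.1. fail to reject H0.

H = 0.0385, df = 2, p = 0.980953, fail to reject H0.


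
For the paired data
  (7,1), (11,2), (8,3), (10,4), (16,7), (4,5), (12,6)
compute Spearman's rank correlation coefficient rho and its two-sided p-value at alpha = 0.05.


Step 1: Rank x and y separately (midranks; no ties here).
rank(x): 7->2, 11->5, 8->3, 10->4, 16->7, 4->1, 12->6
rank(y): 1->1, 2->2, 3->3, 4->4, 7->7, 5->5, 6->6
Step 2: d_i = R_x(i) - R_y(i); compute d_i^2.
  (2-1)^2=1, (5-2)^2=9, (3-3)^2=0, (4-4)^2=0, (7-7)^2=0, (1-5)^2=16, (6-6)^2=0
sum(d^2) = 26.
Step 3: rho = 1 - 6*26 / (7*(7^2 - 1)) = 1 - 156/336 = 0.535714.
Step 4: Under H0, t = rho * sqrt((n-2)/(1-rho^2)) = 1.4186 ~ t(5).
Step 5: Two-sided p-value from the t-distribution with 5 df = 0.215217.
Step 6: alpha = 0.05. fail to reject H0.

rho = 0.5357, p = 0.215217, fail to reject H0 at alpha = 0.05.


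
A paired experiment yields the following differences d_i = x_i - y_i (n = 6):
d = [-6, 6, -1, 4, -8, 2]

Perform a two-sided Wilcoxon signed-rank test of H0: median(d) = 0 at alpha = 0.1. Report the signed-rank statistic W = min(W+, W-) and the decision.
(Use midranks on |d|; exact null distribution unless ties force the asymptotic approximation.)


Step 1: Drop any zero differences (none here) and take |d_i|.
|d| = [6, 6, 1, 4, 8, 2]
Step 2: Midrank |d_i| (ties get averaged ranks).
ranks: |6|->4.5, |6|->4.5, |1|->1, |4|->3, |8|->6, |2|->2
Step 3: Attach original signs; sum ranks with positive sign and with negative sign.
W+ = 4.5 + 3 + 2 = 9.5
W- = 4.5 + 1 + 6 = 11.5
(Check: W+ + W- = 21 should equal n(n+1)/2 = 21.)
Step 4: Test statistic W = min(W+, W-) = 9.5.
Step 5: Ties in |d|, so use the tie-corrected normal approximation.
        E[W] = n(n+1)/4 = 6*7/4 = 10.5.
        Tie groups: |d|=6 (t=2); sum(t^3 - t) = 6.
        Var[W] = n(n+1)(2n+1)/24 - sum(t^3-t)/48 = 546/24 - 6/48 = 22.625.
        z = (W - E[W]) / sqrt(Var[W]) = (9.5 - 10.5) / 4.7566 = -0.2102.
        Two-sided p = 2*Phi(z) = 0.833484.
Step 6: alpha = 0.1. fail to reject H0.

W+ = 9.5, W- = 11.5, W = min = 9.5, p = 0.833484, fail to reject H0.


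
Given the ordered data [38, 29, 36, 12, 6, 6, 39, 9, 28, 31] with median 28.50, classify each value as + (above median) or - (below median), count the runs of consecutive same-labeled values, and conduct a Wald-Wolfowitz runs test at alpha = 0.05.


Step 1: Compute median = 28.50; label A = above, B = below.
Labels in order: AAABBBABBA  (n_A = 5, n_B = 5)
Step 2: Count runs R = 5.
Step 3: Under H0 (random ordering), E[R] = 2*n_A*n_B/(n_A+n_B) + 1 = 2*5*5/10 + 1 = 6.0000.
        Var[R] = 2*n_A*n_B*(2*n_A*n_B - n_A - n_B) / ((n_A+n_B)^2 * (n_A+n_B-1)) = 2000/900 = 2.2222.
        SD[R] = 1.4907.
Step 4: Continuity-corrected z = (R + 0.5 - E[R]) / SD[R] = (5 + 0.5 - 6.0000) / 1.4907 = -0.3354.
Step 5: Two-sided p-value via normal approximation = 2*(1 - Phi(|z|)) = 0.737316.
Step 6: alpha = 0.05. fail to reject H0.

R = 5, z = -0.3354, p = 0.737316, fail to reject H0.


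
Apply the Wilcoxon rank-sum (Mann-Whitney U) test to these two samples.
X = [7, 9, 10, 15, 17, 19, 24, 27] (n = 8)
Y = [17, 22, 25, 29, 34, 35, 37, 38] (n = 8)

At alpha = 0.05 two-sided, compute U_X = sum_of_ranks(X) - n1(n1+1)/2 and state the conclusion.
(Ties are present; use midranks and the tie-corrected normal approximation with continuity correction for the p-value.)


Step 1: Combine and sort all 16 observations; assign midranks.
sorted (value, group): (7,X), (9,X), (10,X), (15,X), (17,X), (17,Y), (19,X), (22,Y), (24,X), (25,Y), (27,X), (29,Y), (34,Y), (35,Y), (37,Y), (38,Y)
ranks: 7->1, 9->2, 10->3, 15->4, 17->5.5, 17->5.5, 19->7, 22->8, 24->9, 25->10, 27->11, 29->12, 34->13, 35->14, 37->15, 38->16
Step 2: Rank sum for X: R1 = 1 + 2 + 3 + 4 + 5.5 + 7 + 9 + 11 = 42.5.
Step 3: U_X = R1 - n1(n1+1)/2 = 42.5 - 8*9/2 = 42.5 - 36 = 6.5.
       U_Y = n1*n2 - U_X = 64 - 6.5 = 57.5.
Step 4: Ties are present, so use the tie-corrected normal approximation (with continuity correction) for the p-value.
Step 5: p-value = 0.008603; compare to alpha = 0.05. reject H0.

U_X = 6.5, p = 0.008603, reject H0 at alpha = 0.05.


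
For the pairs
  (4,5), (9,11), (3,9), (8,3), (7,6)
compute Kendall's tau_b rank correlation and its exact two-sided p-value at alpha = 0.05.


Step 1: Enumerate the 10 unordered pairs (i,j) with i<j and classify each by sign(x_j-x_i) * sign(y_j-y_i).
  (1,2):dx=+5,dy=+6->C; (1,3):dx=-1,dy=+4->D; (1,4):dx=+4,dy=-2->D; (1,5):dx=+3,dy=+1->C
  (2,3):dx=-6,dy=-2->C; (2,4):dx=-1,dy=-8->C; (2,5):dx=-2,dy=-5->C; (3,4):dx=+5,dy=-6->D
  (3,5):dx=+4,dy=-3->D; (4,5):dx=-1,dy=+3->D
Step 2: C = 5, D = 5, total pairs = 10.
Step 3: tau = (C - D)/(n(n-1)/2) = (5 - 5)/10 = 0.000000.
Step 4: Exact two-sided p-value (enumerate n! = 120 permutations of y under H0): p = 1.000000.
Step 5: alpha = 0.05. fail to reject H0.

tau_b = 0.0000 (C=5, D=5), p = 1.000000, fail to reject H0.


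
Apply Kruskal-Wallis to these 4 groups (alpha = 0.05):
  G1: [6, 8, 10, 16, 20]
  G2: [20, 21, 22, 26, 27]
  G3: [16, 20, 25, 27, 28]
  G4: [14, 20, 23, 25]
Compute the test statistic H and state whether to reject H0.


Step 1: Combine all N = 19 observations and assign midranks.
sorted (value, group, rank): (6,G1,1), (8,G1,2), (10,G1,3), (14,G4,4), (16,G1,5.5), (16,G3,5.5), (20,G1,8.5), (20,G2,8.5), (20,G3,8.5), (20,G4,8.5), (21,G2,11), (22,G2,12), (23,G4,13), (25,G3,14.5), (25,G4,14.5), (26,G2,16), (27,G2,17.5), (27,G3,17.5), (28,G3,19)
Step 2: Sum ranks within each group.
R_1 = 20 (n_1 = 5)
R_2 = 65 (n_2 = 5)
R_3 = 65 (n_3 = 5)
R_4 = 40 (n_4 = 4)
Step 3: H = 12/(N(N+1)) * sum(R_i^2/n_i) - 3(N+1)
     = 12/(19*20) * (20^2/5 + 65^2/5 + 65^2/5 + 40^2/4) - 3*20
     = 0.031579 * 2170 - 60
     = 8.526316.
Step 4: Ties present; correction factor C = 1 - 78/(19^3 - 19) = 0.988596. Corrected H = 8.526316 / 0.988596 = 8.624667.
Step 5: Under H0, H ~ chi^2(3); p-value = 0.034721.
Step 6: alpha = 0.05. reject H0.

H = 8.6247, df = 3, p = 0.034721, reject H0.


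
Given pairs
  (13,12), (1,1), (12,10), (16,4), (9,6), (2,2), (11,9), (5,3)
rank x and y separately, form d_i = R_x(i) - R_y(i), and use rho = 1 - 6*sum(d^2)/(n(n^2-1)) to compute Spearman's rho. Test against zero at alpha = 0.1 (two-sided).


Step 1: Rank x and y separately (midranks; no ties here).
rank(x): 13->7, 1->1, 12->6, 16->8, 9->4, 2->2, 11->5, 5->3
rank(y): 12->8, 1->1, 10->7, 4->4, 6->5, 2->2, 9->6, 3->3
Step 2: d_i = R_x(i) - R_y(i); compute d_i^2.
  (7-8)^2=1, (1-1)^2=0, (6-7)^2=1, (8-4)^2=16, (4-5)^2=1, (2-2)^2=0, (5-6)^2=1, (3-3)^2=0
sum(d^2) = 20.
Step 3: rho = 1 - 6*20 / (8*(8^2 - 1)) = 1 - 120/504 = 0.761905.
Step 4: Under H0, t = rho * sqrt((n-2)/(1-rho^2)) = 2.8814 ~ t(6).
Step 5: Two-sided p-value from the t-distribution with 6 df = 0.028005.
Step 6: alpha = 0.1. reject H0.

rho = 0.7619, p = 0.028005, reject H0 at alpha = 0.1.


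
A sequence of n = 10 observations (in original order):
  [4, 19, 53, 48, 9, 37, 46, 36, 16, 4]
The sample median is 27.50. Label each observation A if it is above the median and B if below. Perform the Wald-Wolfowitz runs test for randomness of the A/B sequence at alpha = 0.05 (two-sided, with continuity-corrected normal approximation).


Step 1: Compute median = 27.50; label A = above, B = below.
Labels in order: BBAABAAABB  (n_A = 5, n_B = 5)
Step 2: Count runs R = 5.
Step 3: Under H0 (random ordering), E[R] = 2*n_A*n_B/(n_A+n_B) + 1 = 2*5*5/10 + 1 = 6.0000.
        Var[R] = 2*n_A*n_B*(2*n_A*n_B - n_A - n_B) / ((n_A+n_B)^2 * (n_A+n_B-1)) = 2000/900 = 2.2222.
        SD[R] = 1.4907.
Step 4: Continuity-corrected z = (R + 0.5 - E[R]) / SD[R] = (5 + 0.5 - 6.0000) / 1.4907 = -0.3354.
Step 5: Two-sided p-value via normal approximation = 2*(1 - Phi(|z|)) = 0.737316.
Step 6: alpha = 0.05. fail to reject H0.

R = 5, z = -0.3354, p = 0.737316, fail to reject H0.
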